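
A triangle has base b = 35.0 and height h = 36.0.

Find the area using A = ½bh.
A = ½·b·h = ½·35.0·36.0 = ½·1260 = 630

Area = 630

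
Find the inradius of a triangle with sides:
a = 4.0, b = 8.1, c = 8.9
r = Area/s where s is the semi-perimeter.
s = (4.0 + 8.1 + 8.9)/2 = 21/2 = 10.5
Area = √(s(s−a)(s−b)(s−c)) = √(10.5·6.5·2.4·1.6) ≈ √262.08 ≈ 16.1889
r ≈ 16.1889/10.5 ≈ 1.5418

r = 1.542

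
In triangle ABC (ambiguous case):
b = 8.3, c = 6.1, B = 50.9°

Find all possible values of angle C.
b/sin(B) = c/sin(C)  ⇒  sin(C) = c·sin(B)/b = 6.1·sin(50.9°)/8.3
sin(50.9°) ≈ 0.776046
sin(C) ≈ 6.1·0.776046/8.3 ≈ 4.73388/8.3 ≈ 0.570347
Candidate 1: C₁ = arcsin(0.570347) ≈ 34.7745°  →  A = 180° − 50.9° − 34.7745° ≈ 94.3255° > 0, valid
Candidate 2: C₂ = 180° − C₁ ≈ 145.226°  →  A = 180° − 50.9° − 145.226° ≈ -16.1255° ≤ 0, not a valid triangle

C = 34.77° (one solution)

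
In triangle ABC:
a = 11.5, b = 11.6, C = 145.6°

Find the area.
Two sides and the included angle (SAS): A = ½·a·b·sin(C) = ½·11.5·11.6·sin(145.6°)
sin(145.6°) ≈ 0.564967
A ≈ ½·133.4·0.564967 = 66.7·0.564967 ≈ 37.6833

Area = 37.68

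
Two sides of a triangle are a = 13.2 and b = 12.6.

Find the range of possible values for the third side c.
Triangle inequality: |a − b| < c < a + b
|a − b| = |13.2 − 12.6| = 0.6
a + b = 13.2 + 12.6 = 25.8

0.6 < c < 25.8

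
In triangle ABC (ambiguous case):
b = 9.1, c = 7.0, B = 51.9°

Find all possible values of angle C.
b/sin(B) = c/sin(C)  ⇒  sin(C) = c·sin(B)/b = 7.0·sin(51.9°)/9.1
sin(51.9°) ≈ 0.786935
sin(C) ≈ 7.0·0.786935/9.1 ≈ 5.50855/9.1 ≈ 0.605335
Candidate 1: C₁ = arcsin(0.605335) ≈ 37.2529°  →  A = 180° − 51.9° − 37.2529° ≈ 90.8471° > 0, valid
Candidate 2: C₂ = 180° − C₁ ≈ 142.747°  →  A = 180° − 51.9° − 142.747° ≈ -14.6471° ≤ 0, not a valid triangle

C = 37.25° (one solution)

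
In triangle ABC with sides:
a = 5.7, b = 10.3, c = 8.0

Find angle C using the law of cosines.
c² = a² + b² − 2ab·cos(C)  ⇒  cos(C) = (a² + b² − c²)/(2ab)
cos(C) = (5.7² + 10.3² − 8.0²)/(2·5.7·10.3) = (32.49 + 106.09 − 64)/117.42 = 74.58/117.42 ≈ 0.635156
C = arccos(0.635156) ≈ 50.5685°

C = 50.57°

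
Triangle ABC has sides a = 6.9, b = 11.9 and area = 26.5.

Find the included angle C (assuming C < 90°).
Area = ½·a·b·sin(C)  ⇒  sin(C) = 2·Area/(a·b) = 2·26.5/(6.9·11.9) = 53/82.11 ≈ 0.645476
C = arcsin(0.645476) ≈ 40.2013° (taking the acute solution since C < 90°)

C = 40.2°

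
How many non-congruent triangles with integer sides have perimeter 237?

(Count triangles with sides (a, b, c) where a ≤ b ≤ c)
Let a ≤ b ≤ c with a + b + c = 237. The only binding inequality is a + b > c, i.e. 237 − c > c, so c < 237/2; and c ≥ 237/3 since c is the largest side.
So 79 ≤ c ≤ 118. For each c, b runs from ⌈(237 − c)/2⌉ up to c (then a = 237 − b − c satisfies 1 ≤ a ≤ b automatically), giving c − ⌈(237 − c)/2⌉ + 1 choices.
Summing over c: 1 + 2 + 4 + 5 + … + 58 + 59  (40 terms, c = 79, …, 118) = 1200
Check (closed form: nearest integer to p²/48 for even p, (p+3)²/48 for odd p): (237+3)²/48 = 240²/48 = 57600/48 ≈ 1200.00 → 1200

1200 triangles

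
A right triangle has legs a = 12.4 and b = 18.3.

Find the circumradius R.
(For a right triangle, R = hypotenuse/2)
Hypotenuse c = √(a² + b²) = √(153.76 + 334.89) = √488.65 ≈ 22.1054
R = c/2 ≈ 22.1054/2 ≈ 11.0527

R = 11.05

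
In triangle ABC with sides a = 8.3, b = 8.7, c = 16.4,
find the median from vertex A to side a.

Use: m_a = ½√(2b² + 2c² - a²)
m_a = ½√(2·8.7² + 2·16.4² − 8.3²) = ½√(2·75.69 + 2·268.96 − 68.89) = ½√(151.38 + 537.92 − 68.89) = ½√620.41
√620.41 ≈ 24.908, so m_a ≈ 12.454

m_a = 12.45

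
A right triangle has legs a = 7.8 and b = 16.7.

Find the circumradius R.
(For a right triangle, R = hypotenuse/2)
Hypotenuse c = √(a² + b²) = √(60.84 + 278.89) = √339.73 ≈ 18.4318
R = c/2 ≈ 18.4318/2 ≈ 9.21588

R = 9.216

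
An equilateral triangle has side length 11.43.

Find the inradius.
r = Area/s with s the semi-perimeter.
Area = (√3/4)·11.43² = (√3/4)·130.6449 ≈ 0.433013·130.6449 ≈ 56.5709
s = 3·11.43/2 = 17.145
r ≈ 56.5709/17.145 ≈ 3.29956
(Equivalently r = side/(2√3) = 11.43/3.4641 ≈ 3.29956.)

r = 3.3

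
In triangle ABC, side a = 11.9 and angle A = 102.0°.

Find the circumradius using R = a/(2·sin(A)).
R = a/(2·sin(A)) = 11.9/(2·sin(102.0°))
sin(102.0°) ≈ 0.978148
R ≈ 11.9/(2·0.978148) = 11.9/1.9563 ≈ 6.08293

R = 6.083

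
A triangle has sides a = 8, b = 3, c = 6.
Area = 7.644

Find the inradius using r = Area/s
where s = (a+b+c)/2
s = (8 + 3 + 6)/2 = 17/2 = 8.5
r = Area/s = 7.644/8.5 ≈ 0.899294

r = 0.8993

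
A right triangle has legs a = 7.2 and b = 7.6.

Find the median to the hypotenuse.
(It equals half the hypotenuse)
Hypotenuse c = √(a² + b²) = √(51.84 + 57.76) = √109.6 ≈ 10.469
Median to hypotenuse = c/2 ≈ 10.469/2 ≈ 5.2345

Median = 5.235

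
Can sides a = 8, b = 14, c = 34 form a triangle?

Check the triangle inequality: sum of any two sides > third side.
a + b vs c: 8 + 14 = 22 ≤ 34  ✗
a + c vs b: 8 + 34 = 42 > 14  ✓
b + c vs a: 14 + 34 = 48 > 8  ✓

No: 8 + 14 = 22 is not > 34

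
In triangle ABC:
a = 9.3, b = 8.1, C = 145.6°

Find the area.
Two sides and the included angle (SAS): A = ½·a·b·sin(C) = ½·9.3·8.1·sin(145.6°)
sin(145.6°) ≈ 0.564967
A ≈ ½·75.33·0.564967 = 37.665·0.564967 ≈ 21.2795

Area = 21.28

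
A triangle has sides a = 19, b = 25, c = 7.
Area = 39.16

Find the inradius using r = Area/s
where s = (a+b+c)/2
s = (19 + 25 + 7)/2 = 51/2 = 25.5
r = Area/s = 39.16/25.5 ≈ 1.53569

r = 1.536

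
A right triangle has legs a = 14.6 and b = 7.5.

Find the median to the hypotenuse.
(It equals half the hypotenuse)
Hypotenuse c = √(a² + b²) = √(213.16 + 56.25) = √269.41 ≈ 16.4137
Median to hypotenuse = c/2 ≈ 16.4137/2 ≈ 8.20686

Median = 8.207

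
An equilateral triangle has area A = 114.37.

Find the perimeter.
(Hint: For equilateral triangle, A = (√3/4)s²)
A = (√3/4)s²  ⇒  s² = 4A/√3 = 4·114.37/√3 = 457.48/1.73205 ≈ 264.126
s ≈ √264.126 ≈ 16.252
Perimeter = 3s ≈ 3·16.252 ≈ 48.7559

Perimeter = 48.76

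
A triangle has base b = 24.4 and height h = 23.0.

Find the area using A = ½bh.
A = ½·b·h = ½·24.4·23.0 = ½·561.2 = 280.6

Area = 280.6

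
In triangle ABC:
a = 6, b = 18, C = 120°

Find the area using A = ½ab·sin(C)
A = ½·a·b·sin(C) = ½·6·18·sin(120°)
sin(120°) ≈ 0.866025
A ≈ ½·108·0.866025 = 54·0.866025 ≈ 46.7654

Area = 46.77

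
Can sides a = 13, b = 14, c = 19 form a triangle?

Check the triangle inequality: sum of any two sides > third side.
a + b vs c: 13 + 14 = 27 > 19  ✓
a + c vs b: 13 + 19 = 32 > 14  ✓
b + c vs a: 14 + 19 = 33 > 13  ✓

Yes, triangle inequality satisfied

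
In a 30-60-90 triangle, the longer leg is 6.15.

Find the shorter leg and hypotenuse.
In a 30-60-90 triangle the sides are in ratio 1 : √3 : 2, so short leg = long leg/√3 and hypotenuse = 2·(short leg).
Short leg = 6.15/√3 ≈ 6.15/1.73205 ≈ 3.5507
Hypotenuse = 2·3.5507 ≈ 7.10141

Short leg = 3.551, Hypotenuse = 7.101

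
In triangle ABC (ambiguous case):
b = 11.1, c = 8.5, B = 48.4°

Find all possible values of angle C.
b/sin(B) = c/sin(C)  ⇒  sin(C) = c·sin(B)/b = 8.5·sin(48.4°)/11.1
sin(48.4°) ≈ 0.747798
sin(C) ≈ 8.5·0.747798/11.1 ≈ 6.35628/11.1 ≈ 0.572638
Candidate 1: C₁ = arcsin(0.572638) ≈ 34.9344°  →  A = 180° − 48.4° − 34.9344° ≈ 96.6656° > 0, valid
Candidate 2: C₂ = 180° − C₁ ≈ 145.066°  →  A = 180° − 48.4° − 145.066° ≈ -13.4656° ≤ 0, not a valid triangle

C = 34.93° (one solution)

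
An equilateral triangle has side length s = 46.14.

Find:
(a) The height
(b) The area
(a) The height splits the triangle into two 30-60-90 halves: h = s·√3/2 = 46.14·1.73205/2 ≈ 79.9168/2 ≈ 39.9584
(b) Area = (√3/4)·s² = (√3/4)·46.14² = (√3/4)·2128.8996 ≈ 0.433013·2128.8996 ≈ 921.841

Height = 39.96, Area = 921.8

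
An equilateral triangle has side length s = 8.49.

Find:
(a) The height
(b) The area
(a) The height splits the triangle into two 30-60-90 halves: h = s·√3/2 = 8.49·1.73205/2 ≈ 14.7051/2 ≈ 7.35256
(b) Area = (√3/4)·s² = (√3/4)·8.49² = (√3/4)·72.0801 ≈ 0.433013·72.0801 ≈ 31.2116

Height = 7.353, Area = 31.21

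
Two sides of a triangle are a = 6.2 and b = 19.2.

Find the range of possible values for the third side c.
Triangle inequality: |a − b| < c < a + b
|a − b| = |6.2 − 19.2| = 13
a + b = 6.2 + 19.2 = 25.4

13 < c < 25.4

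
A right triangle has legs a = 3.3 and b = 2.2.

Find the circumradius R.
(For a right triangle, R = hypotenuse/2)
Hypotenuse c = √(a² + b²) = √(10.89 + 4.84) = √15.73 ≈ 3.96611
R = c/2 ≈ 3.96611/2 ≈ 1.98305

R = 1.983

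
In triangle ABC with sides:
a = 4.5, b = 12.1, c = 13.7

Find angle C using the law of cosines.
c² = a² + b² − 2ab·cos(C)  ⇒  cos(C) = (a² + b² − c²)/(2ab)
cos(C) = (4.5² + 12.1² − 13.7²)/(2·4.5·12.1) = (20.25 + 146.41 − 187.69)/108.9 = -21.03/108.9 ≈ -0.193113
C = arccos(-0.193113) ≈ 101.135°

C = 101.1°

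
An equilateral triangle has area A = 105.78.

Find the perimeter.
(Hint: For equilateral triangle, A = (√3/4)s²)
A = (√3/4)s²  ⇒  s² = 4A/√3 = 4·105.78/√3 = 423.12/1.73205 ≈ 244.288
s ≈ √244.288 ≈ 15.6297
Perimeter = 3s ≈ 3·15.6297 ≈ 46.8892

Perimeter = 46.89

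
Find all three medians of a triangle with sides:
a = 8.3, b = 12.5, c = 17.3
Median formula: m_a = ½√(2b² + 2c² − a²) (and cyclically). a² = 68.89, b² = 156.25, c² = 299.29.
m_a = ½√(2·156.25 + 2·299.29 − 68.89) = ½√842.19 ≈ ½·29.0205 ≈ 14.5103
m_b = ½√(2·68.89 + 2·299.29 − 156.25) = ½√580.11 ≈ ½·24.0855 ≈ 12.0427
m_c = ½√(2·68.89 + 2·156.25 − 299.29) = ½√150.99 ≈ ½·12.2878 ≈ 6.1439

m_a = 14.51, m_b = 12.04, m_c = 6.144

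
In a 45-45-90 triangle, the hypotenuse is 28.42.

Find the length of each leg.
In a 45-45-90 triangle hypotenuse = leg·√2, so leg = hypotenuse/√2.
Leg = 28.42/√2 ≈ 28.42/1.41421 ≈ 20.096

Each leg = 20.1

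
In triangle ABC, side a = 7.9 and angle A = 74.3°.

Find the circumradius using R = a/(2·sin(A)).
R = a/(2·sin(A)) = 7.9/(2·sin(74.3°))
sin(74.3°) ≈ 0.962692
R ≈ 7.9/(2·0.962692) = 7.9/1.92538 ≈ 4.10308

R = 4.103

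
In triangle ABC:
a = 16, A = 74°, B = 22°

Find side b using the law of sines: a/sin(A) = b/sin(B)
a/sin(A) = b/sin(B)  ⇒  b = a·sin(B)/sin(A) = 16·sin(22°)/sin(74°)
sin(22°) ≈ 0.374607, sin(74°) ≈ 0.961262
b ≈ 16·0.374607/0.961262 ≈ 5.99371/0.961262 ≈ 6.23525

b = 6.235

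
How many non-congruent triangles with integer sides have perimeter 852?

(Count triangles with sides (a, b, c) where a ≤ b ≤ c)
Let a ≤ b ≤ c with a + b + c = 852. The only binding inequality is a + b > c, i.e. 852 − c > c, so c < 852/2; and c ≥ 852/3 since c is the largest side.
So 284 ≤ c ≤ 425. For each c, b runs from ⌈(852 − c)/2⌉ up to c (then a = 852 − b − c satisfies 1 ≤ a ≤ b automatically), giving c − ⌈(852 − c)/2⌉ + 1 choices.
Summing over c: 1 + 2 + 4 + 5 + … + 211 + 212  (142 terms, c = 284, …, 425) = 15123
Check (closed form: nearest integer to p²/48 for even p, (p+3)²/48 for odd p): 852²/48 = 725904/48 ≈ 15123.00 → 15123

15123 triangles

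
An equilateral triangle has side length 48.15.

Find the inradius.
r = Area/s with s the semi-perimeter.
Area = (√3/4)·48.15² = (√3/4)·2318.4225 ≈ 0.433013·2318.4225 ≈ 1003.91
s = 3·48.15/2 = 72.225
r ≈ 1003.91/72.225 ≈ 13.8997
(Equivalently r = side/(2√3) = 48.15/3.4641 ≈ 13.8997.)

r = 13.9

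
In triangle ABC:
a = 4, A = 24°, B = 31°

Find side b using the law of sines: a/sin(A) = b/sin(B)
a/sin(A) = b/sin(B)  ⇒  b = a·sin(B)/sin(A) = 4·sin(31°)/sin(24°)
sin(31°) ≈ 0.515038, sin(24°) ≈ 0.406737
b ≈ 4·0.515038/0.406737 ≈ 2.06015/0.406737 ≈ 5.06508

b = 5.065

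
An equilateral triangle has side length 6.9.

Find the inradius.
r = Area/s with s the semi-perimeter.
Area = (√3/4)·6.9² = (√3/4)·47.61 ≈ 0.433013·47.61 ≈ 20.6157
s = 3·6.9/2 = 10.35
r ≈ 20.6157/10.35 ≈ 1.99186
(Equivalently r = side/(2√3) = 6.9/3.4641 ≈ 1.99186.)

r = 1.992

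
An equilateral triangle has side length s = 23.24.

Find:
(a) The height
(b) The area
(a) The height splits the triangle into two 30-60-90 halves: h = s·√3/2 = 23.24·1.73205/2 ≈ 40.2529/2 ≈ 20.1264
(b) Area = (√3/4)·s² = (√3/4)·23.24² = (√3/4)·540.0976 ≈ 0.433013·540.0976 ≈ 233.869

Height = 20.13, Area = 233.9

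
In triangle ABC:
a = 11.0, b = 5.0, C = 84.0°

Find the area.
Two sides and the included angle (SAS): A = ½·a·b·sin(C) = ½·11.0·5.0·sin(84.0°)
sin(84.0°) ≈ 0.994522
A ≈ ½·55·0.994522 = 27.5·0.994522 ≈ 27.3494

Area = 27.35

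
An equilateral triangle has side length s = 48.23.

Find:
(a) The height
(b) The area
(a) The height splits the triangle into two 30-60-90 halves: h = s·√3/2 = 48.23·1.73205/2 ≈ 83.5368/2 ≈ 41.7684
(b) Area = (√3/4)·s² = (√3/4)·48.23² = (√3/4)·2326.1329 ≈ 0.433013·2326.1329 ≈ 1007.25

Height = 41.77, Area = 1007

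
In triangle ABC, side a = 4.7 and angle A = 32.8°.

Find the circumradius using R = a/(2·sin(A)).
R = a/(2·sin(A)) = 4.7/(2·sin(32.8°))
sin(32.8°) ≈ 0.541708
R ≈ 4.7/(2·0.541708) = 4.7/1.08342 ≈ 4.33813

R = 4.338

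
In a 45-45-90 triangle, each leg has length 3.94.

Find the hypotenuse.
In a 45-45-90 triangle the sides are in ratio 1 : 1 : √2, so hypotenuse = leg·√2.
Hypotenuse = 3.94·√2 ≈ 3.94·1.41421 ≈ 5.572

Hypotenuse = 3.94√2 = 5.572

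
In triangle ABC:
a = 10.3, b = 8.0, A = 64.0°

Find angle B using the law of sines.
a/sin(A) = b/sin(B)  ⇒  sin(B) = b·sin(A)/a = 8.0·sin(64.0°)/10.3
sin(64.0°) ≈ 0.898794
sin(B) ≈ 8.0·0.898794/10.3 ≈ 7.19035/10.3 ≈ 0.698092
B = arcsin(0.698092) ≈ 44.2742°
(Since b ≤ a we need B ≤ A, so the obtuse alternative 180° − 44.2742° ≈ 135.726° is rejected.)

B = 44.27°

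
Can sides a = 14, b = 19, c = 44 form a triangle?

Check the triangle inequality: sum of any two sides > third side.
a + b vs c: 14 + 19 = 33 ≤ 44  ✗
a + c vs b: 14 + 44 = 58 > 19  ✓
b + c vs a: 19 + 44 = 63 > 14  ✓

No: 14 + 19 = 33 is not > 44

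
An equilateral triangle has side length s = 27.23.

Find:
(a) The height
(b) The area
(a) The height splits the triangle into two 30-60-90 halves: h = s·√3/2 = 27.23·1.73205/2 ≈ 47.1637/2 ≈ 23.5819
(b) Area = (√3/4)·s² = (√3/4)·27.23² = (√3/4)·741.4729 ≈ 0.433013·741.4729 ≈ 321.067

Height = 23.58, Area = 321.1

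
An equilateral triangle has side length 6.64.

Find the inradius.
r = Area/s with s the semi-perimeter.
Area = (√3/4)·6.64² = (√3/4)·44.0896 ≈ 0.433013·44.0896 ≈ 19.0914
s = 3·6.64/2 = 9.96
r ≈ 19.0914/9.96 ≈ 1.9168
(Equivalently r = side/(2√3) = 6.64/3.4641 ≈ 1.9168.)

r = 1.917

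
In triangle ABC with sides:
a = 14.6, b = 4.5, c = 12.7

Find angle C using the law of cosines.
c² = a² + b² − 2ab·cos(C)  ⇒  cos(C) = (a² + b² − c²)/(2ab)
cos(C) = (14.6² + 4.5² − 12.7²)/(2·14.6·4.5) = (213.16 + 20.25 − 161.29)/131.4 = 72.12/131.4 ≈ 0.548858
C = arccos(0.548858) ≈ 56.7113°

C = 56.71°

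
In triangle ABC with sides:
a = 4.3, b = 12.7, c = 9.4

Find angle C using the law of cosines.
c² = a² + b² − 2ab·cos(C)  ⇒  cos(C) = (a² + b² − c²)/(2ab)
cos(C) = (4.3² + 12.7² − 9.4²)/(2·4.3·12.7) = (18.49 + 161.29 − 88.36)/109.22 = 91.42/109.22 ≈ 0.837026
C = arccos(0.837026) ≈ 33.1726°

C = 33.17°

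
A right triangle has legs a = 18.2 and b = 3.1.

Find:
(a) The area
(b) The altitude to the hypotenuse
(a) The legs are perpendicular, so Area = ½·a·b = ½·18.2·3.1 = ½·56.42 = 28.21
(b) Hypotenuse c = √(a² + b²) = √(331.24 + 9.61) = √340.85 ≈ 18.4621
    Area = ½·c·h_c  ⇒  h_c = 2·Area/c = 56.42/18.4621 ≈ 3.05599

Area = 28.21, h_c = 3.056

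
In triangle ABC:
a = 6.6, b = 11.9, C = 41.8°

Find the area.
Two sides and the included angle (SAS): A = ½·a·b·sin(C) = ½·6.6·11.9·sin(41.8°)
sin(41.8°) ≈ 0.666532
A ≈ ½·78.54·0.666532 = 39.27·0.666532 ≈ 26.1747

Area = 26.17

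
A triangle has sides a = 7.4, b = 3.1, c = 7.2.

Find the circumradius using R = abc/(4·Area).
First find the area with Heron's formula.
s = (7.4 + 3.1 + 7.2)/2 = 8.85
Area = √(s(s−a)(s−b)(s−c)) = √(8.85·1.45·5.75·1.65) ≈ √121.748 ≈ 11.034
abc = 7.4·3.1·7.2 = 165.168
R = abc/(4·Area) ≈ 165.168/(4·11.034) = 165.168/44.1359 ≈ 3.74226

R = 3.742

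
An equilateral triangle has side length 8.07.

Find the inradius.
r = Area/s with s the semi-perimeter.
Area = (√3/4)·8.07² = (√3/4)·65.1249 ≈ 0.433013·65.1249 ≈ 28.1999
s = 3·8.07/2 = 12.105
r ≈ 28.1999/12.105 ≈ 2.32961
(Equivalently r = side/(2√3) = 8.07/3.4641 ≈ 2.32961.)

r = 2.33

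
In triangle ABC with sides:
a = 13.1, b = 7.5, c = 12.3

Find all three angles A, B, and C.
Law of cosines for each angle (a² = 171.61, b² = 56.25, c² = 151.29):
cos(A) = (b² + c² − a²)/(2bc) = (56.25 + 151.29 − 171.61)/(2·7.5·12.3) = 35.93/184.5 ≈ 0.194743  ⇒  A ≈ 78.7703°
cos(B) = (a² + c² − b²)/(2ac) = (171.61 + 151.29 − 56.25)/(2·13.1·12.3) = 266.65/322.26 ≈ 0.827437  ⇒  B ≈ 34.1636°
cos(C) = (a² + b² − c²)/(2ab) = (171.61 + 56.25 − 151.29)/(2·13.1·7.5) = 76.57/196.5 ≈ 0.389669  ⇒  C ≈ 67.0661°
Check: A + B + C ≈ 180°

A = 78.77°, B = 34.16°, C = 67.07°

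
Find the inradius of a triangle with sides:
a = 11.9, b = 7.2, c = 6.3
r = Area/s where s is the semi-perimeter.
s = (11.9 + 7.2 + 6.3)/2 = 25.4/2 = 12.7
Area = √(s(s−a)(s−b)(s−c)) = √(12.7·0.8·5.5·6.4) ≈ √357.632 ≈ 18.9112
r ≈ 18.9112/12.7 ≈ 1.48907

r = 1.489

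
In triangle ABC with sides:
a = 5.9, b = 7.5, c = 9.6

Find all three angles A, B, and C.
Law of cosines for each angle (a² = 34.81, b² = 56.25, c² = 92.16):
cos(A) = (b² + c² − a²)/(2bc) = (56.25 + 92.16 − 34.81)/(2·7.5·9.6) = 113.6/144 ≈ 0.788889  ⇒  A ≈ 37.9182°
cos(B) = (a² + c² − b²)/(2ac) = (34.81 + 92.16 − 56.25)/(2·5.9·9.6) = 70.72/113.28 ≈ 0.624294  ⇒  B ≈ 51.3696°
cos(C) = (a² + b² − c²)/(2ab) = (34.81 + 56.25 − 92.16)/(2·5.9·7.5) = -1.1/88.5 ≈ -0.0124294  ⇒  C ≈ 90.7122°
Check: A + B + C ≈ 180°

A = 37.92°, B = 51.37°, C = 90.71°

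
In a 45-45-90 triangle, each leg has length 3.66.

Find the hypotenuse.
In a 45-45-90 triangle the sides are in ratio 1 : 1 : √2, so hypotenuse = leg·√2.
Hypotenuse = 3.66·√2 ≈ 3.66·1.41421 ≈ 5.17602

Hypotenuse = 3.66√2 = 5.176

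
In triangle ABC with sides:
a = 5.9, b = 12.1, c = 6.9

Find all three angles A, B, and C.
Law of cosines for each angle (a² = 34.81, b² = 146.41, c² = 47.61):
cos(A) = (b² + c² − a²)/(2bc) = (146.41 + 47.61 − 34.81)/(2·12.1·6.9) = 159.21/166.98 ≈ 0.953467  ⇒  A ≈ 17.5475°
cos(B) = (a² + c² − b²)/(2ac) = (34.81 + 47.61 − 146.41)/(2·5.9·6.9) = -63.99/81.42 ≈ -0.785925  ⇒  B ≈ 141.806°
cos(C) = (a² + b² − c²)/(2ab) = (34.81 + 146.41 − 47.61)/(2·5.9·12.1) = 133.61/142.78 ≈ 0.935775  ⇒  C ≈ 20.6462°
Check: A + B + C ≈ 180°

A = 17.55°, B = 141.8°, C = 20.65°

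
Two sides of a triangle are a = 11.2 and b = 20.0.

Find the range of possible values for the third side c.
Triangle inequality: |a − b| < c < a + b
|a − b| = |11.2 − 20.0| = 8.8
a + b = 11.2 + 20.0 = 31.2

8.8 < c < 31.2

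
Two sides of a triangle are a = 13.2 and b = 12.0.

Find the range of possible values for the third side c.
Triangle inequality: |a − b| < c < a + b
|a − b| = |13.2 − 12.0| = 1.2
a + b = 13.2 + 12.0 = 25.2

1.2 < c < 25.2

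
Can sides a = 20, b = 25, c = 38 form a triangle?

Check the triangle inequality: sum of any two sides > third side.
a + b vs c: 20 + 25 = 45 > 38  ✓
a + c vs b: 20 + 38 = 58 > 25  ✓
b + c vs a: 25 + 38 = 63 > 20  ✓

Yes, triangle inequality satisfied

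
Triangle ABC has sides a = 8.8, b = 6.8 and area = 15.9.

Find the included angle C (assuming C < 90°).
Area = ½·a·b·sin(C)  ⇒  sin(C) = 2·Area/(a·b) = 2·15.9/(8.8·6.8) = 31.8/59.84 ≈ 0.531417
C = arcsin(0.531417) ≈ 32.1013° (taking the acute solution since C < 90°)

C = 32.1°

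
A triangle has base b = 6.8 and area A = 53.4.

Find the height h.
A = ½·b·h  ⇒  h = 2A/b = 2·53.4/6.8 = 106.8/6.8 ≈ 15.7059

h = 15.71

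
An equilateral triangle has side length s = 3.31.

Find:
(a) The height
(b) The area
(a) The height splits the triangle into two 30-60-90 halves: h = s·√3/2 = 3.31·1.73205/2 ≈ 5.73309/2 ≈ 2.86654
(b) Area = (√3/4)·s² = (√3/4)·3.31² = (√3/4)·10.9561 ≈ 0.433013·10.9561 ≈ 4.74413

Height = 2.867, Area = 4.744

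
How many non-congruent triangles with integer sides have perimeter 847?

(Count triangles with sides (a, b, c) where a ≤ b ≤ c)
Let a ≤ b ≤ c with a + b + c = 847. The only binding inequality is a + b > c, i.e. 847 − c > c, so c < 847/2; and c ≥ 847/3 since c is the largest side.
So 283 ≤ c ≤ 423. For each c, b runs from ⌈(847 − c)/2⌉ up to c (then a = 847 − b − c satisfies 1 ≤ a ≤ b automatically), giving c − ⌈(847 − c)/2⌉ + 1 choices.
Summing over c: 2 + 3 + 5 + 6 + … + 210 + 212  (141 terms, c = 283, …, 423) = 15052
Check (closed form: nearest integer to p²/48 for even p, (p+3)²/48 for odd p): (847+3)²/48 = 850²/48 = 722500/48 ≈ 15052.08 → 15052

15052 triangles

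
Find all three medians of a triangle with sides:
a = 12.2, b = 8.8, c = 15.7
Median formula: m_a = ½√(2b² + 2c² − a²) (and cyclically). a² = 148.84, b² = 77.44, c² = 246.49.
m_a = ½√(2·77.44 + 2·246.49 − 148.84) = ½√499.02 ≈ ½·22.3388 ≈ 11.1694
m_b = ½√(2·148.84 + 2·246.49 − 77.44) = ½√713.22 ≈ ½·26.7062 ≈ 13.3531
m_c = ½√(2·148.84 + 2·77.44 − 246.49) = ½√206.07 ≈ ½·14.3551 ≈ 7.17757

m_a = 11.17, m_b = 13.35, m_c = 7.178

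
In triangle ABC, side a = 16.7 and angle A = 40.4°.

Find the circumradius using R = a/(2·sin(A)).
R = a/(2·sin(A)) = 16.7/(2·sin(40.4°))
sin(40.4°) ≈ 0.64812
R ≈ 16.7/(2·0.64812) = 16.7/1.29624 ≈ 12.8834

R = 12.88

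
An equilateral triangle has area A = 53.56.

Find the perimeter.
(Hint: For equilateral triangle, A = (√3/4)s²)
A = (√3/4)s²  ⇒  s² = 4A/√3 = 4·53.56/√3 = 214.24/1.73205 ≈ 123.692
s ≈ √123.692 ≈ 11.1217
Perimeter = 3s ≈ 3·11.1217 ≈ 33.365

Perimeter = 33.37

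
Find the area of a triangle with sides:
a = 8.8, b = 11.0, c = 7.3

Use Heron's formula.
s = (8.8 + 11.0 + 7.3)/2 = 27.1/2 = 13.55
s − a = 4.75, s − b = 2.55, s − c = 6.25
s(s−a)(s−b)(s−c) = 13.55·4.75·2.55·6.25 ≈ 1025.78
Area = √1025.78 ≈ 32.0278

Area = 32.03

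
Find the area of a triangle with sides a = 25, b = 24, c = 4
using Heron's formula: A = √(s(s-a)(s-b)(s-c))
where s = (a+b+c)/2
s = (25 + 24 + 4)/2 = 53/2 = 26.5
s − a = 1.5, s − b = 2.5, s − c = 22.5
s(s−a)(s−b)(s−c) = 26.5·1.5·2.5·22.5 = 2235.9375
Area = √2235.9375 ≈ 47.2857

s = 26.5, Area = 47.29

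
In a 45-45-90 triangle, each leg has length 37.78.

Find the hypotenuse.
In a 45-45-90 triangle the sides are in ratio 1 : 1 : √2, so hypotenuse = leg·√2.
Hypotenuse = 37.78·√2 ≈ 37.78·1.41421 ≈ 53.429

Hypotenuse = 37.78√2 = 53.43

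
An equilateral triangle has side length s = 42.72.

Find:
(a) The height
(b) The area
(a) The height splits the triangle into two 30-60-90 halves: h = s·√3/2 = 42.72·1.73205/2 ≈ 73.9932/2 ≈ 36.9966
(b) Area = (√3/4)·s² = (√3/4)·42.72² = (√3/4)·1824.9984 ≈ 0.433013·1824.9984 ≈ 790.247

Height = 37, Area = 790.2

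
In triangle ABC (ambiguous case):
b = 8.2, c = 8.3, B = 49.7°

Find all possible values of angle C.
b/sin(B) = c/sin(C)  ⇒  sin(C) = c·sin(B)/b = 8.3·sin(49.7°)/8.2
sin(49.7°) ≈ 0.762668
sin(C) ≈ 8.3·0.762668/8.2 ≈ 6.33015/8.2 ≈ 0.771969
Candidate 1: C₁ = arcsin(0.771969) ≈ 50.531°  →  A = 180° − 49.7° − 50.531° ≈ 79.769° > 0, valid
Candidate 2: C₂ = 180° − C₁ ≈ 129.469°  →  A = 180° − 49.7° − 129.469° ≈ 0.831049° > 0, valid

C = 50.53° or C = 129.5° (two solutions)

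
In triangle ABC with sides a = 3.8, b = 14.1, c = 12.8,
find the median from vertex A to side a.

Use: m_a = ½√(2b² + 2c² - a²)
m_a = ½√(2·14.1² + 2·12.8² − 3.8²) = ½√(2·198.81 + 2·163.84 − 14.44) = ½√(397.62 + 327.68 − 14.44) = ½√710.86
√710.86 ≈ 26.662, so m_a ≈ 13.331

m_a = 13.33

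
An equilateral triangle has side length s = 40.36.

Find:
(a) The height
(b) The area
(a) The height splits the triangle into two 30-60-90 halves: h = s·√3/2 = 40.36·1.73205/2 ≈ 69.9056/2 ≈ 34.9528
(b) Area = (√3/4)·s² = (√3/4)·40.36² = (√3/4)·1628.9296 ≈ 0.433013·1628.9296 ≈ 705.347

Height = 34.95, Area = 705.3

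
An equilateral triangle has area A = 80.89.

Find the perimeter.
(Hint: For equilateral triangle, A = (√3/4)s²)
A = (√3/4)s²  ⇒  s² = 4A/√3 = 4·80.89/√3 = 323.56/1.73205 ≈ 186.807
s ≈ √186.807 ≈ 13.6678
Perimeter = 3s ≈ 3·13.6678 ≈ 41.0033

Perimeter = 41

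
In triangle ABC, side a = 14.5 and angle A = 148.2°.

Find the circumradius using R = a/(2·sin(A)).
R = a/(2·sin(A)) = 14.5/(2·sin(148.2°))
sin(148.2°) ≈ 0.526956
R ≈ 14.5/(2·0.526956) = 14.5/1.05391 ≈ 13.7583

R = 13.76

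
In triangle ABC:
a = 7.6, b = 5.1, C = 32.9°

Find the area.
Two sides and the included angle (SAS): A = ½·a·b·sin(C) = ½·7.6·5.1·sin(32.9°)
sin(32.9°) ≈ 0.543174
A ≈ ½·38.76·0.543174 = 19.38·0.543174 ≈ 10.5267

Area = 10.53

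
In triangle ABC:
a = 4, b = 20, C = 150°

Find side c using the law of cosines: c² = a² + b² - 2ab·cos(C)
c² = 4² + 20² − 2·4·20·cos(150°)
cos(150°) ≈ -0.866025
c² ≈ 16 + 400 − 160·(-0.866025) ≈ 416 + 138.564 ≈ 554.564
c ≈ √554.564 ≈ 23.5492

c = 23.55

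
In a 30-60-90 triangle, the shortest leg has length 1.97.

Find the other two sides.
In a 30-60-90 triangle the sides are in ratio 1 : √3 : 2 (short leg : long leg : hypotenuse).
Long leg = 1.97·√3 ≈ 1.97·1.73205 ≈ 3.41214
Hypotenuse = 2·1.97 = 3.94

Long leg = 1.97√3 = 3.412, Hypotenuse = 3.94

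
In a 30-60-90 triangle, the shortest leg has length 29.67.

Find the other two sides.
In a 30-60-90 triangle the sides are in ratio 1 : √3 : 2 (short leg : long leg : hypotenuse).
Long leg = 29.67·√3 ≈ 29.67·1.73205 ≈ 51.3899
Hypotenuse = 2·29.67 = 59.34

Long leg = 29.67√3 = 51.39, Hypotenuse = 59.34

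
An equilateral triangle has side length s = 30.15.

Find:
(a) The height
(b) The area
(a) The height splits the triangle into two 30-60-90 halves: h = s·√3/2 = 30.15·1.73205/2 ≈ 52.2213/2 ≈ 26.1107
(b) Area = (√3/4)·s² = (√3/4)·30.15² = (√3/4)·909.0225 ≈ 0.433013·909.0225 ≈ 393.618

Height = 26.11, Area = 393.6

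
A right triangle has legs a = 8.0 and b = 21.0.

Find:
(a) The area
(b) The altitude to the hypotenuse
(a) The legs are perpendicular, so Area = ½·a·b = ½·8.0·21.0 = ½·168 = 84
(b) Hypotenuse c = √(a² + b²) = √(64 + 441) = √505 ≈ 22.4722
    Area = ½·c·h_c  ⇒  h_c = 2·Area/c = 168/22.4722 ≈ 7.4759

Area = 84, h_c = 7.476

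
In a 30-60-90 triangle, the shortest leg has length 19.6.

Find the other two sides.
In a 30-60-90 triangle the sides are in ratio 1 : √3 : 2 (short leg : long leg : hypotenuse).
Long leg = 19.6·√3 ≈ 19.6·1.73205 ≈ 33.9482
Hypotenuse = 2·19.6 = 39.2

Long leg = 19.6√3 = 33.95, Hypotenuse = 39.2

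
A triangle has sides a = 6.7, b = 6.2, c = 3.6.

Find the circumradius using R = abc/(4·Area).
First find the area with Heron's formula.
s = (6.7 + 6.2 + 3.6)/2 = 8.25
Area = √(s(s−a)(s−b)(s−c)) = √(8.25·1.55·2.05·4.65) ≈ √121.897 ≈ 11.0407
abc = 6.7·6.2·3.6 = 149.544
R = abc/(4·Area) ≈ 149.544/(4·11.0407) = 149.544/44.1628 ≈ 3.3862

R = 3.386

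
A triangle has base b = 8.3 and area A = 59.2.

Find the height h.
A = ½·b·h  ⇒  h = 2A/b = 2·59.2/8.3 = 118.4/8.3 ≈ 14.2651

h = 14.27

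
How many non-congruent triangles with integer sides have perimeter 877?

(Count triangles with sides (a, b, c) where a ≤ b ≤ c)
Let a ≤ b ≤ c with a + b + c = 877. The only binding inequality is a + b > c, i.e. 877 − c > c, so c < 877/2; and c ≥ 877/3 since c is the largest side.
So 293 ≤ c ≤ 438. For each c, b runs from ⌈(877 − c)/2⌉ up to c (then a = 877 − b − c satisfies 1 ≤ a ≤ b automatically), giving c − ⌈(877 − c)/2⌉ + 1 choices.
Summing over c: 2 + 3 + 5 + 6 + … + 218 + 219  (146 terms, c = 293, …, 438) = 16133
Check (closed form: nearest integer to p²/48 for even p, (p+3)²/48 for odd p): (877+3)²/48 = 880²/48 = 774400/48 ≈ 16133.33 → 16133

16133 triangles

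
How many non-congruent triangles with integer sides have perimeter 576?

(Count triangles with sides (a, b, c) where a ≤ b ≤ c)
Let a ≤ b ≤ c with a + b + c = 576. The only binding inequality is a + b > c, i.e. 576 − c > c, so c < 576/2; and c ≥ 576/3 since c is the largest side.
So 192 ≤ c ≤ 287. For each c, b runs from ⌈(576 − c)/2⌉ up to c (then a = 576 − b − c satisfies 1 ≤ a ≤ b automatically), giving c − ⌈(576 − c)/2⌉ + 1 choices.
Summing over c: 1 + 2 + 4 + 5 + … + 142 + 143  (96 terms, c = 192, …, 287) = 6912
Check (closed form: nearest integer to p²/48 for even p, (p+3)²/48 for odd p): 576²/48 = 331776/48 ≈ 6912.00 → 6912

6912 triangles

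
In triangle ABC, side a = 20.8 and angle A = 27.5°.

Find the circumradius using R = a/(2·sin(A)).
R = a/(2·sin(A)) = 20.8/(2·sin(27.5°))
sin(27.5°) ≈ 0.461749
R ≈ 20.8/(2·0.461749) = 20.8/0.923497 ≈ 22.5231

R = 22.52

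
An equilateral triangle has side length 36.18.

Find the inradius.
r = Area/s with s the semi-perimeter.
Area = (√3/4)·36.18² = (√3/4)·1308.9924 ≈ 0.433013·1308.9924 ≈ 566.81
s = 3·36.18/2 = 54.27
r ≈ 566.81/54.27 ≈ 10.4443
(Equivalently r = side/(2√3) = 36.18/3.4641 ≈ 10.4443.)

r = 10.44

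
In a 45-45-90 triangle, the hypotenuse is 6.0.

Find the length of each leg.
In a 45-45-90 triangle hypotenuse = leg·√2, so leg = hypotenuse/√2.
Leg = 6.0/√2 ≈ 6.0/1.41421 ≈ 4.24264

Each leg = 4.243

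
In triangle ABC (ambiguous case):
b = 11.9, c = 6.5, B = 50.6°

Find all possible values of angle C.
b/sin(B) = c/sin(C)  ⇒  sin(C) = c·sin(B)/b = 6.5·sin(50.6°)/11.9
sin(50.6°) ≈ 0.772734
sin(C) ≈ 6.5·0.772734/11.9 ≈ 5.02277/11.9 ≈ 0.422081
Candidate 1: C₁ = arcsin(0.422081) ≈ 24.9661°  →  A = 180° − 50.6° − 24.9661° ≈ 104.434° > 0, valid
Candidate 2: C₂ = 180° − C₁ ≈ 155.034°  →  A = 180° − 50.6° − 155.034° ≈ -25.6339° ≤ 0, not a valid triangle

C = 24.97° (one solution)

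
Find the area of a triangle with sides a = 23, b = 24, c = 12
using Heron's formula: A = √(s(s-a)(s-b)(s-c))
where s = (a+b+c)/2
s = (23 + 24 + 12)/2 = 59/2 = 29.5
s − a = 6.5, s − b = 5.5, s − c = 17.5
s(s−a)(s−b)(s−c) = 29.5·6.5·5.5·17.5 = 18455.9375
Area = √18455.9375 ≈ 135.853

s = 29.5, Area = 135.9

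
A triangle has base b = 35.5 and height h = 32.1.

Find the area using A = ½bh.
A = ½·b·h = ½·35.5·32.1 = ½·1139.55 = 569.775

Area = 569.775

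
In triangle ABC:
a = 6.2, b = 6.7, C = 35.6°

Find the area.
Two sides and the included angle (SAS): A = ½·a·b·sin(C) = ½·6.2·6.7·sin(35.6°)
sin(35.6°) ≈ 0.582123
A ≈ ½·41.54·0.582123 = 20.77·0.582123 ≈ 12.0907

Area = 12.09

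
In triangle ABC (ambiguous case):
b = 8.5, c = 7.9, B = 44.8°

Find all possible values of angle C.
b/sin(B) = c/sin(C)  ⇒  sin(C) = c·sin(B)/b = 7.9·sin(44.8°)/8.5
sin(44.8°) ≈ 0.704634
sin(C) ≈ 7.9·0.704634/8.5 ≈ 5.56661/8.5 ≈ 0.654895
Candidate 1: C₁ = arcsin(0.654895) ≈ 40.9117°  →  A = 180° − 44.8° − 40.9117° ≈ 94.2883° > 0, valid
Candidate 2: C₂ = 180° − C₁ ≈ 139.088°  →  A = 180° − 44.8° − 139.088° ≈ -3.8883° ≤ 0, not a valid triangle

C = 40.91° (one solution)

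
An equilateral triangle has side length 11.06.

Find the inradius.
r = Area/s with s the semi-perimeter.
Area = (√3/4)·11.06² = (√3/4)·122.3236 ≈ 0.433013·122.3236 ≈ 52.9677
s = 3·11.06/2 = 16.59
r ≈ 52.9677/16.59 ≈ 3.19275
(Equivalently r = side/(2√3) = 11.06/3.4641 ≈ 3.19275.)

r = 3.193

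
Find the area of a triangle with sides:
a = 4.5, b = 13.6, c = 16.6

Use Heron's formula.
s = (4.5 + 13.6 + 16.6)/2 = 34.7/2 = 17.35
s − a = 12.85, s − b = 3.75, s − c = 0.75
s(s−a)(s−b)(s−c) = 17.35·12.85·3.75·0.75 ≈ 627.04
Area = √627.04 ≈ 25.0408

Area = 25.04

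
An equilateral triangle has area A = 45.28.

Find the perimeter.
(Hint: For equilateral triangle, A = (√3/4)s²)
A = (√3/4)s²  ⇒  s² = 4A/√3 = 4·45.28/√3 = 181.12/1.73205 ≈ 104.57
s ≈ √104.57 ≈ 10.2259
Perimeter = 3s ≈ 3·10.2259 ≈ 30.6778

Perimeter = 30.68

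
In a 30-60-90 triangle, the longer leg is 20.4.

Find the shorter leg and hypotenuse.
In a 30-60-90 triangle the sides are in ratio 1 : √3 : 2, so short leg = long leg/√3 and hypotenuse = 2·(short leg).
Short leg = 20.4/√3 ≈ 20.4/1.73205 ≈ 11.7779
Hypotenuse = 2·11.7779 ≈ 23.5559

Short leg = 11.78, Hypotenuse = 23.56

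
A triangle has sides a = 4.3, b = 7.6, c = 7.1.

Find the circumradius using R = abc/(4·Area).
First find the area with Heron's formula.
s = (4.3 + 7.6 + 7.1)/2 = 9.5
Area = √(s(s−a)(s−b)(s−c)) = √(9.5·5.2·1.9·2.4) ≈ √225.264 ≈ 15.0088
abc = 4.3·7.6·7.1 = 232.028
R = abc/(4·Area) ≈ 232.028/(4·15.0088) = 232.028/60.0352 ≈ 3.86487

R = 3.865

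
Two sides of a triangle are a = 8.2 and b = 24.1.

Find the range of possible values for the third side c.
Triangle inequality: |a − b| < c < a + b
|a − b| = |8.2 − 24.1| = 15.9
a + b = 8.2 + 24.1 = 32.3

15.9 < c < 32.3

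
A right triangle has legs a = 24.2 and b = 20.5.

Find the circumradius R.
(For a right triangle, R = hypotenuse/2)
Hypotenuse c = √(a² + b²) = √(585.64 + 420.25) = √1005.89 ≈ 31.7158
R = c/2 ≈ 31.7158/2 ≈ 15.8579

R = 15.86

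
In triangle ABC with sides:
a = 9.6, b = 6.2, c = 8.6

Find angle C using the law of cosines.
c² = a² + b² − 2ab·cos(C)  ⇒  cos(C) = (a² + b² − c²)/(2ab)
cos(C) = (9.6² + 6.2² − 8.6²)/(2·9.6·6.2) = (92.16 + 38.44 − 73.96)/119.04 = 56.64/119.04 ≈ 0.475806
C = arccos(0.475806) ≈ 61.5881°

C = 61.59°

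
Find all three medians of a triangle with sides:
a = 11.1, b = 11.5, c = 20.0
Median formula: m_a = ½√(2b² + 2c² − a²) (and cyclically). a² = 123.21, b² = 132.25, c² = 400.
m_a = ½√(2·132.25 + 2·400 − 123.21) = ½√941.29 ≈ ½·30.6804 ≈ 15.3402
m_b = ½√(2·123.21 + 2·400 − 132.25) = ½√914.17 ≈ ½·30.2352 ≈ 15.1176
m_c = ½√(2·123.21 + 2·132.25 − 400) = ½√110.92 ≈ ½·10.5319 ≈ 5.26593

m_a = 15.34, m_b = 15.12, m_c = 5.266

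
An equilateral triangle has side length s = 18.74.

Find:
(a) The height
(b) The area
(a) The height splits the triangle into two 30-60-90 halves: h = s·√3/2 = 18.74·1.73205/2 ≈ 32.4586/2 ≈ 16.2293
(b) Area = (√3/4)·s² = (√3/4)·18.74² = (√3/4)·351.1876 ≈ 0.433013·351.1876 ≈ 152.069

Height = 16.23, Area = 152.1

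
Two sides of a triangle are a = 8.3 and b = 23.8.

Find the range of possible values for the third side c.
Triangle inequality: |a − b| < c < a + b
|a − b| = |8.3 − 23.8| = 15.5
a + b = 8.3 + 23.8 = 32.1

15.5 < c < 32.1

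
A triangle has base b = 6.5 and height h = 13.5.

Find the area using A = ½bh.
A = ½·b·h = ½·6.5·13.5 = ½·87.75 = 43.875

Area = 43.875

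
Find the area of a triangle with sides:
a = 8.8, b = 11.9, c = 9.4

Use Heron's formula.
s = (8.8 + 11.9 + 9.4)/2 = 30.1/2 = 15.05
s − a = 6.25, s − b = 3.15, s − c = 5.65
s(s−a)(s−b)(s−c) = 15.05·6.25·3.15·5.65 ≈ 1674.08
Area = √1674.08 ≈ 40.9155

Area = 40.92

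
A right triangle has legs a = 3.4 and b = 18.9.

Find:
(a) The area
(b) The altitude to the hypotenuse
(a) The legs are perpendicular, so Area = ½·a·b = ½·3.4·18.9 = ½·64.26 = 32.13
(b) Hypotenuse c = √(a² + b²) = √(11.56 + 357.21) = √368.77 ≈ 19.2034
    Area = ½·c·h_c  ⇒  h_c = 2·Area/c = 64.26/19.2034 ≈ 3.34629

Area = 32.13, h_c = 3.346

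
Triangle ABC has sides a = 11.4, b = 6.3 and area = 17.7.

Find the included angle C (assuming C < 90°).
Area = ½·a·b·sin(C)  ⇒  sin(C) = 2·Area/(a·b) = 2·17.7/(11.4·6.3) = 35.4/71.82 ≈ 0.492899
C = arcsin(0.492899) ≈ 29.5313° (taking the acute solution since C < 90°)

C = 29.53°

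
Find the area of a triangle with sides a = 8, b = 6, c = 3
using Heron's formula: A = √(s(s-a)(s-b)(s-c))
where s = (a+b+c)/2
s = (8 + 6 + 3)/2 = 17/2 = 8.5
s − a = 0.5, s − b = 2.5, s − c = 5.5
s(s−a)(s−b)(s−c) = 8.5·0.5·2.5·5.5 = 58.4375
Area = √58.4375 ≈ 7.64444

s = 8.5, Area = 7.644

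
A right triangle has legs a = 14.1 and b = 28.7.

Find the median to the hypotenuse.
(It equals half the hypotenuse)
Hypotenuse c = √(a² + b²) = √(198.81 + 823.69) = √1022.5 ≈ 31.9766
Median to hypotenuse = c/2 ≈ 31.9766/2 ≈ 15.9883

Median = 15.99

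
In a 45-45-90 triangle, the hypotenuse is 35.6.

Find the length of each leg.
In a 45-45-90 triangle hypotenuse = leg·√2, so leg = hypotenuse/√2.
Leg = 35.6/√2 ≈ 35.6/1.41421 ≈ 25.173

Each leg = 25.17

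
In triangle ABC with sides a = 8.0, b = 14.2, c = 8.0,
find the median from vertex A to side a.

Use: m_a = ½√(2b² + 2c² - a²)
m_a = ½√(2·14.2² + 2·8.0² − 8.0²) = ½√(2·201.64 + 2·64 − 64) = ½√(403.28 + 128 − 64) = ½√467.28
√467.28 ≈ 21.6167, so m_a ≈ 10.8083

m_a = 10.81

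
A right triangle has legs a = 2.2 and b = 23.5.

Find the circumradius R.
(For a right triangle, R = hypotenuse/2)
Hypotenuse c = √(a² + b²) = √(4.84 + 552.25) = √557.09 ≈ 23.6028
R = c/2 ≈ 23.6028/2 ≈ 11.8014

R = 11.8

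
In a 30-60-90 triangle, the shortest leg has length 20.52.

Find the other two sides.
In a 30-60-90 triangle the sides are in ratio 1 : √3 : 2 (short leg : long leg : hypotenuse).
Long leg = 20.52·√3 ≈ 20.52·1.73205 ≈ 35.5417
Hypotenuse = 2·20.52 = 41.04

Long leg = 20.52√3 = 35.54, Hypotenuse = 41.04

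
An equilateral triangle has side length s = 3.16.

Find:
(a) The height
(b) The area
(a) The height splits the triangle into two 30-60-90 halves: h = s·√3/2 = 3.16·1.73205/2 ≈ 5.47328/2 ≈ 2.73664
(b) Area = (√3/4)·s² = (√3/4)·3.16² = (√3/4)·9.9856 ≈ 0.433013·9.9856 ≈ 4.32389

Height = 2.737, Area = 4.324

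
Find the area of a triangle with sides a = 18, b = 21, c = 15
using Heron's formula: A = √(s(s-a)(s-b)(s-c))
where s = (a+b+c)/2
s = (18 + 21 + 15)/2 = 54/2 = 27
s − a = 9, s − b = 6, s − c = 12
s(s−a)(s−b)(s−c) = 27·9·6·12 = 17496
Area = √17496 ≈ 132.272

s = 27.0, Area = 132.3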